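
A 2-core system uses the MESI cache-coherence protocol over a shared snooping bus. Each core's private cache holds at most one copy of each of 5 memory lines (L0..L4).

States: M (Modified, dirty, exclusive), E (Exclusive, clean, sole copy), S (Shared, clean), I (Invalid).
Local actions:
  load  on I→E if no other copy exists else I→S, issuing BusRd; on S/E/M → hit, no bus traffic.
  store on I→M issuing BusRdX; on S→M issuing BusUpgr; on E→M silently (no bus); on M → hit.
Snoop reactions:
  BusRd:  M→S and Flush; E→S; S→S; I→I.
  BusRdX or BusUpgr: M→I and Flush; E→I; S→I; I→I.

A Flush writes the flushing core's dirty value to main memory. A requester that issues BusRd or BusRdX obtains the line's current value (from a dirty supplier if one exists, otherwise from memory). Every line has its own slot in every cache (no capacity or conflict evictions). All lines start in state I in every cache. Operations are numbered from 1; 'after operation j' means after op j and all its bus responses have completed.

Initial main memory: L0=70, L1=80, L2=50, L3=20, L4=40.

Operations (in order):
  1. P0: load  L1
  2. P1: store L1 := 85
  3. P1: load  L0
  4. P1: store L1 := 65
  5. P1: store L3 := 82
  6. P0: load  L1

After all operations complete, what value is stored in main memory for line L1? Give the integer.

memory[L1] = 65

step 1: P0: load  L1  ⟶  EI  (L1)  txn=BusRd  M[L1]=80
step 2: P1: store L1 := 85  ⟶  IM  (L1)  txn=BusRdX  M[L1]=80
step 3: P1: load  L0  ⟶  IE  (L0)  txn=BusRd  M[L0]=70
step 4: P1: store L1 := 65  ⟶  IM  (L1)  txn=∅  M[L1]=80
step 5: P1: store L3 := 82  ⟶  IM  (L3)  txn=BusRdX  M[L3]=20
step 6: P0: load  L1  ⟶  SS  (L1)  txn=BusRd+Flush  M[L1]=65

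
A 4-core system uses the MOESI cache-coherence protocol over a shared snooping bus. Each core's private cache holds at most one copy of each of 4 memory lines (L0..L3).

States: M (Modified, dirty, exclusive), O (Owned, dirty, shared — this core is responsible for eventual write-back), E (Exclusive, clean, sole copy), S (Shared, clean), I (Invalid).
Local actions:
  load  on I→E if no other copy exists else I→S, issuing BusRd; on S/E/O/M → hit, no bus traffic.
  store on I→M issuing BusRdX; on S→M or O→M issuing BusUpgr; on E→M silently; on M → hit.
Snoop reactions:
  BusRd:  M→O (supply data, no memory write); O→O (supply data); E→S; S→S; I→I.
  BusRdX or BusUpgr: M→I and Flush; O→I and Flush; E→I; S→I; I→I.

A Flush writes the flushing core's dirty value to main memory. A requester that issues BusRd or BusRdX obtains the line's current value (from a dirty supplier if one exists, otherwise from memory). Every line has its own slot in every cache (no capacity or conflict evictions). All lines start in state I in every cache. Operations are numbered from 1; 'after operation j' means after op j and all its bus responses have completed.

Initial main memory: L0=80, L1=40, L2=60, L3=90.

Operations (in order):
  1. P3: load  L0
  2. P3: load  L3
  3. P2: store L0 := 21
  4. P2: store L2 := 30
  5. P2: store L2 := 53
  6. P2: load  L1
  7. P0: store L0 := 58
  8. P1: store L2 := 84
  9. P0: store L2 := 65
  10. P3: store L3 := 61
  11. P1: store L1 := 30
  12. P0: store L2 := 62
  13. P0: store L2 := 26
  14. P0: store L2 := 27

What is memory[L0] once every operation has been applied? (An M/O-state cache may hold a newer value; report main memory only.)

memory[L0] = 21

  op1 P3: load  L0 → I/I/I/E on L0; bus BusRd; mem=80
  op2 P3: load  L3 → I/I/I/E on L3; bus BusRd; mem=90
  op3 P2: store L0 := 21 → I/I/M/I on L0; bus BusRdX; mem=80
  op4 P2: store L2 := 30 → I/I/M/I on L2; bus BusRdX; mem=60
  op5 P2: store L2 := 53 → I/I/M/I on L2; bus (none); mem=60
  op6 P2: load  L1 → I/I/E/I on L1; bus BusRd; mem=40
  op7 P0: store L0 := 58 → M/I/I/I on L0; bus BusRdX Flush; mem=21
  op8 P1: store L2 := 84 → I/M/I/I on L2; bus BusRdX Flush; mem=53
  op9 P0: store L2 := 65 → M/I/I/I on L2; bus BusRdX Flush; mem=84
  op10 P3: store L3 := 61 → I/I/I/M on L3; bus (none); mem=90
  op11 P1: store L1 := 30 → I/M/I/I on L1; bus BusRdX; mem=40
  op12 P0: store L2 := 62 → M/I/I/I on L2; bus (none); mem=84
  op13 P0: store L2 := 26 → M/I/I/I on L2; bus (none); mem=84
  op14 P0: store L2 := 27 → M/I/I/I on L2; bus (none); mem=84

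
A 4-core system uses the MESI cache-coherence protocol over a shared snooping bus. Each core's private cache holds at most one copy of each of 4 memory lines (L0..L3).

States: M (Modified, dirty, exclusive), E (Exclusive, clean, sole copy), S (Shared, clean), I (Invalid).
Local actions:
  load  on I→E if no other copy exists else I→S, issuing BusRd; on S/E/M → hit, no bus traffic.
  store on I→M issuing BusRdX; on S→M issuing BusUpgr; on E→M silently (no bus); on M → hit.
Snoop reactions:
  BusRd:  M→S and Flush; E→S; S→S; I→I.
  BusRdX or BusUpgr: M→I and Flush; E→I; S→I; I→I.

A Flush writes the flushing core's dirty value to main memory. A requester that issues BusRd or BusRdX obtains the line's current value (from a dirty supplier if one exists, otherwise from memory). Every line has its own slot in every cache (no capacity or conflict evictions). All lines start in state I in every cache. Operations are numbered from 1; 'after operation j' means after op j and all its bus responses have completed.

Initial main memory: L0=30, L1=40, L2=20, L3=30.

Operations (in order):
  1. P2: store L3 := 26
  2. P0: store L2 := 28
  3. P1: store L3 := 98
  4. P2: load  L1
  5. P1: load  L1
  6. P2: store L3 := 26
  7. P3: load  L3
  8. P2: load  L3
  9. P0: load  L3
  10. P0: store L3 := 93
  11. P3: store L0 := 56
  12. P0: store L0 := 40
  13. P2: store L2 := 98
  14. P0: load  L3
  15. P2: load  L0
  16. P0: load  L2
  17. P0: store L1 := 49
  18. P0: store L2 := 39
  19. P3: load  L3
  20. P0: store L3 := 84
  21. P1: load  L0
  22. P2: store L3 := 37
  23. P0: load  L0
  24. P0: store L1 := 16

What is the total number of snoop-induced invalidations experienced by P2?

[1] P2: store L3 := 26 | P0:I, P1:I, P2:M(26), P3:I | bus: BusRdX
[2] P0: store L2 := 28 | P0:M(28), P1:I, P2:I, P3:I | bus: BusRdX
[3] P1: store L3 := 98 | P0:I, P1:M(98), P2:I, P3:I | bus: BusRdX,Flush
[4] P2: load  L1 | P0:I, P1:I, P2:E(40), P3:I | bus: BusRd
[5] P1: load  L1 | P0:I, P1:S(40), P2:S(40), P3:I | bus: BusRd
[6] P2: store L3 := 26 | P0:I, P1:I, P2:M(26), P3:I | bus: BusRdX,Flush
[7] P3: load  L3 | P0:I, P1:I, P2:S(26), P3:S(26) | bus: BusRd,Flush
[8] P2: load  L3 | P0:I, P1:I, P2:S(26), P3:S(26) | bus: none
[9] P0: load  L3 | P0:S(26), P1:I, P2:S(26), P3:S(26) | bus: BusRd
[10] P0: store L3 := 93 | P0:M(93), P1:I, P2:I, P3:I | bus: BusUpgr
[11] P3: store L0 := 56 | P0:I, P1:I, P2:I, P3:M(56) | bus: BusRdX
[12] P0: store L0 := 40 | P0:M(40), P1:I, P2:I, P3:I | bus: BusRdX,Flush
[13] P2: store L2 := 98 | P0:I, P1:I, P2:M(98), P3:I | bus: BusRdX,Flush
[14] P0: load  L3 | P0:M(93), P1:I, P2:I, P3:I | bus: none
[15] P2: load  L0 | P0:S(40), P1:I, P2:S(40), P3:I | bus: BusRd,Flush
[16] P0: load  L2 | P0:S(98), P1:I, P2:S(98), P3:I | bus: BusRd,Flush
[17] P0: store L1 := 49 | P0:M(49), P1:I, P2:I, P3:I | bus: BusRdX
[18] P0: store L2 := 39 | P0:M(39), P1:I, P2:I, P3:I | bus: BusUpgr
[19] P3: load  L3 | P0:S(93), P1:I, P2:I, P3:S(93) | bus: BusRd,Flush
[20] P0: store L3 := 84 | P0:M(84), P1:I, P2:I, P3:I | bus: BusUpgr
[21] P1: load  L0 | P0:S(40), P1:S(40), P2:S(40), P3:I | bus: BusRd
[22] P2: store L3 := 37 | P0:I, P1:I, P2:M(37), P3:I | bus: BusRdX,Flush
[23] P0: load  L0 | P0:S(40), P1:S(40), P2:S(40), P3:I | bus: none
[24] P0: store L1 := 16 | P0:M(16), P1:I, P2:I, P3:I | bus: none

invalidations = 4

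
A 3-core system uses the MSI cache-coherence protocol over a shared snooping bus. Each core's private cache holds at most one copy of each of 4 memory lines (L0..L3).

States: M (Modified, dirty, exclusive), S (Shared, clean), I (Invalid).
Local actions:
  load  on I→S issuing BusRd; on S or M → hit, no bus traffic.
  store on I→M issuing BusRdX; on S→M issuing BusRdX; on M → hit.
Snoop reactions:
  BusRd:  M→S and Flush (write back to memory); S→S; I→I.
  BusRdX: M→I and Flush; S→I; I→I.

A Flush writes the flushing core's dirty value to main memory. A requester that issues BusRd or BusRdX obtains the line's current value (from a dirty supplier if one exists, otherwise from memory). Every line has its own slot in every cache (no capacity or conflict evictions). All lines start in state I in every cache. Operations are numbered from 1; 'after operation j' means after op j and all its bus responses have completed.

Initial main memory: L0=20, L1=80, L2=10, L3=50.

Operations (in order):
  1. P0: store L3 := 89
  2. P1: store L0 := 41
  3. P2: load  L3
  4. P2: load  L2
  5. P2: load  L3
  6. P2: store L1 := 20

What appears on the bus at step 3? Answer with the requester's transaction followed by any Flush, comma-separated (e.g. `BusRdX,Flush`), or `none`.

[1] P0: store L3 := 89 | P0:M(89), P1:I, P2:I | bus: BusRdX
[2] P1: store L0 := 41 | P0:I, P1:M(41), P2:I | bus: BusRdX
[3] P2: load  L3 | P0:S(89), P1:I, P2:S(89) | bus: BusRd,Flush
[4] P2: load  L2 | P0:I, P1:I, P2:S(10) | bus: BusRd
[5] P2: load  L3 | P0:S(89), P1:I, P2:S(89) | bus: none
[6] P2: store L1 := 20 | P0:I, P1:I, P2:M(20) | bus: BusRdX

bus = BusRd,Flush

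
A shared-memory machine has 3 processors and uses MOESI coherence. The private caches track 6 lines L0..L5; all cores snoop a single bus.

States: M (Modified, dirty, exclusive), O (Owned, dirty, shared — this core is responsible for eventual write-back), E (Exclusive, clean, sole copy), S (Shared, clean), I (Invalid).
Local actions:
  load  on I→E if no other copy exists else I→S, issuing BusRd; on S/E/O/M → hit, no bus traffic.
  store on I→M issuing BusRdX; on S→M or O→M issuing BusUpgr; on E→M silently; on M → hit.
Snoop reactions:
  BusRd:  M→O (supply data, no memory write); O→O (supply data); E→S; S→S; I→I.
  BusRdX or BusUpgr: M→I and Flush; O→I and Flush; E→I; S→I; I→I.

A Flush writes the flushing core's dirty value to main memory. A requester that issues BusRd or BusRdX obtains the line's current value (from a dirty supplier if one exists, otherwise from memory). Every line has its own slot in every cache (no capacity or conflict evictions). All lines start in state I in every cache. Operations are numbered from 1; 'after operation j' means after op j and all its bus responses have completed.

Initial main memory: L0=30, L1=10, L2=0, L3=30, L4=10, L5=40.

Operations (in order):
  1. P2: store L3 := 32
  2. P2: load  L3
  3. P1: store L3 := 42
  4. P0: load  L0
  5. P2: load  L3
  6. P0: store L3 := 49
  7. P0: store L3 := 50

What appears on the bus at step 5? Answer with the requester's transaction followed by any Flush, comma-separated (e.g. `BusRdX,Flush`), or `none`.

1. P2: store L3 := 32  bus=[BusRdX]  L3: P0=I P1=I P2=M  mem[L3]=30
2. P2: load  L3  bus=[-]  L3: P0=I P1=I P2=M  mem[L3]=30
3. P1: store L3 := 42  bus=[BusRdX,Flush]  L3: P0=I P1=M P2=I  mem[L3]=32
4. P0: load  L0  bus=[BusRd]  L0: P0=E P1=I P2=I  mem[L0]=30
5. P2: load  L3  bus=[BusRd]  L3: P0=I P1=O P2=S  mem[L3]=32
6. P0: store L3 := 49  bus=[BusRdX,Flush]  L3: P0=M P1=I P2=I  mem[L3]=42
7. P0: store L3 := 50  bus=[-]  L3: P0=M P1=I P2=I  mem[L3]=42

bus = BusRd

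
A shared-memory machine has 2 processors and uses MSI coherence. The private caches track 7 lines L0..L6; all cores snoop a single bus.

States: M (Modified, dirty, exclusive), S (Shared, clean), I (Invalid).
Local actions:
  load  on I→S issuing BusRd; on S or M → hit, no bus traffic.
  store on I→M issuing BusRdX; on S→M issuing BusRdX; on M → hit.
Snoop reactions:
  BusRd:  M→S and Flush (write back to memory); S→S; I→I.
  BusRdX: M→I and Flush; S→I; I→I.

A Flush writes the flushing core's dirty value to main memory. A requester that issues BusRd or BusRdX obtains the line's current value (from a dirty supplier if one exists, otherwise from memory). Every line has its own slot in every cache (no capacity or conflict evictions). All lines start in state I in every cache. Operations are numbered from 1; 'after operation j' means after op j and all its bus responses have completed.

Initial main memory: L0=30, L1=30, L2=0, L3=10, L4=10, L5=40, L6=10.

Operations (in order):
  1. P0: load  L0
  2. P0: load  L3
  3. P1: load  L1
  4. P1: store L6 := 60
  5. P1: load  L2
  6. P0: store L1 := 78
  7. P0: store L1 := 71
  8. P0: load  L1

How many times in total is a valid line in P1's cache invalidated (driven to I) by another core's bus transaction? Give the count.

  op1 P0: load  L0 → S/I on L0; bus BusRd; mem=30
  op2 P0: load  L3 → S/I on L3; bus BusRd; mem=10
  op3 P1: load  L1 → I/S on L1; bus BusRd; mem=30
  op4 P1: store L6 := 60 → I/M on L6; bus BusRdX; mem=10
  op5 P1: load  L2 → I/S on L2; bus BusRd; mem=0
  op6 P0: store L1 := 78 → M/I on L1; bus BusRdX; mem=30
  op7 P0: store L1 := 71 → M/I on L1; bus (none); mem=30
  op8 P0: load  L1 → M/I on L1; bus (none); mem=30

invalidations = 1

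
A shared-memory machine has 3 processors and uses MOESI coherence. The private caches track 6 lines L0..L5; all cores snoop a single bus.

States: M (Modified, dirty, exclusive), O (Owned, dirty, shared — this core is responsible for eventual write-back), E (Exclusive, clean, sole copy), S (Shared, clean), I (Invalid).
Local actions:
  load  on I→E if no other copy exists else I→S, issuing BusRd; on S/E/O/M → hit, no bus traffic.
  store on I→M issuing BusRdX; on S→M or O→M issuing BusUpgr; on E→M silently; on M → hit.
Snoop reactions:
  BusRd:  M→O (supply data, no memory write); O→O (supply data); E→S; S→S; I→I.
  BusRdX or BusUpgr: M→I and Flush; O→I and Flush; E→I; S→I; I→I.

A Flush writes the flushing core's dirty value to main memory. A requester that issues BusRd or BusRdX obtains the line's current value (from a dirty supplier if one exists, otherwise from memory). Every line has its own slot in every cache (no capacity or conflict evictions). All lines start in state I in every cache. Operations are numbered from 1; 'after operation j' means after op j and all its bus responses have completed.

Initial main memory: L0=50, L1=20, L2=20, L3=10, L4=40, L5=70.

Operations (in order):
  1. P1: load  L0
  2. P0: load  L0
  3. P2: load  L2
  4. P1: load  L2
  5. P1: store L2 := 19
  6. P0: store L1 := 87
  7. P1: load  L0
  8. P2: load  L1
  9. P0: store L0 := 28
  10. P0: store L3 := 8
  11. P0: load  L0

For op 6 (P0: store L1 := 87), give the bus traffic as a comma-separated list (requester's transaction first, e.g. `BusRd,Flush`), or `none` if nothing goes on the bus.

  op1 P1: load  L0 → I/E/I on L0; bus BusRd; mem=50
  op2 P0: load  L0 → S/S/I on L0; bus BusRd; mem=50
  op3 P2: load  L2 → I/I/E on L2; bus BusRd; mem=20
  op4 P1: load  L2 → I/S/S on L2; bus BusRd; mem=20
  op5 P1: store L2 := 19 → I/M/I on L2; bus BusUpgr; mem=20
  op6 P0: store L1 := 87 → M/I/I on L1; bus BusRdX; mem=20
  op7 P1: load  L0 → S/S/I on L0; bus (none); mem=50
  op8 P2: load  L1 → O/I/S on L1; bus BusRd; mem=20
  op9 P0: store L0 := 28 → M/I/I on L0; bus BusUpgr; mem=50
  op10 P0: store L3 := 8 → M/I/I on L3; bus BusRdX; mem=10
  op11 P0: load  L0 → M/I/I on L0; bus (none); mem=50

bus = BusRdX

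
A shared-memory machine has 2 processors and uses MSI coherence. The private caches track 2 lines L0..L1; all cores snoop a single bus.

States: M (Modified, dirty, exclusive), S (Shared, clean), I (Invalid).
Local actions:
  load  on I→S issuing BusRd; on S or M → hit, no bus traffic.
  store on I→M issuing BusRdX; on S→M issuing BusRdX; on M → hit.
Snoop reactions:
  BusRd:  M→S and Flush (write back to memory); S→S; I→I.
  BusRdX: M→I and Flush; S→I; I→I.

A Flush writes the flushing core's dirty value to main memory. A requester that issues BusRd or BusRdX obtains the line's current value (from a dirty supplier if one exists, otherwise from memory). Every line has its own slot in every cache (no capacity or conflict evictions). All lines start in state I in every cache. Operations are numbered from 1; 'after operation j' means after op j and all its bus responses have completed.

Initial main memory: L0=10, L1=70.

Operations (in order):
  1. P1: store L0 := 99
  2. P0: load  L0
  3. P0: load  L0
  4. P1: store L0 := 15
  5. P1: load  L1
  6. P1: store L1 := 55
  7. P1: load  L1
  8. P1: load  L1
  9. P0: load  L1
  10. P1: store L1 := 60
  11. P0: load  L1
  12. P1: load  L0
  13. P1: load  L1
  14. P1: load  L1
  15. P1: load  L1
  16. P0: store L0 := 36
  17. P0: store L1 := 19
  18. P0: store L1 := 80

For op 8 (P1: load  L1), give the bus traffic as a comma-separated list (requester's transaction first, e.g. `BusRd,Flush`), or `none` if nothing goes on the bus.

step 1: P1: store L0 := 99  ⟶  IM  (L0)  txn=BusRdX  M[L0]=10
step 2: P0: load  L0  ⟶  SS  (L0)  txn=BusRd+Flush  M[L0]=99
step 3: P0: load  L0  ⟶  SS  (L0)  txn=∅  M[L0]=99
step 4: P1: store L0 := 15  ⟶  IM  (L0)  txn=BusRdX  M[L0]=99
step 5: P1: load  L1  ⟶  IS  (L1)  txn=BusRd  M[L1]=70
step 6: P1: store L1 := 55  ⟶  IM  (L1)  txn=BusRdX  M[L1]=70
step 7: P1: load  L1  ⟶  IM  (L1)  txn=∅  M[L1]=70
step 8: P1: load  L1  ⟶  IM  (L1)  txn=∅  M[L1]=70
step 9: P0: load  L1  ⟶  SS  (L1)  txn=BusRd+Flush  M[L1]=55
step 10: P1: store L1 := 60  ⟶  IM  (L1)  txn=BusRdX  M[L1]=55
step 11: P0: load  L1  ⟶  SS  (L1)  txn=BusRd+Flush  M[L1]=60
step 12: P1: load  L0  ⟶  IM  (L0)  txn=∅  M[L0]=99
step 13: P1: load  L1  ⟶  SS  (L1)  txn=∅  M[L1]=60
step 14: P1: load  L1  ⟶  SS  (L1)  txn=∅  M[L1]=60
step 15: P1: load  L1  ⟶  SS  (L1)  txn=∅  M[L1]=60
step 16: P0: store L0 := 36  ⟶  MI  (L0)  txn=BusRdX+Flush  M[L0]=15
step 17: P0: store L1 := 19  ⟶  MI  (L1)  txn=BusRdX  M[L1]=60
step 18: P0: store L1 := 80  ⟶  MI  (L1)  txn=∅  M[L1]=60

bus = none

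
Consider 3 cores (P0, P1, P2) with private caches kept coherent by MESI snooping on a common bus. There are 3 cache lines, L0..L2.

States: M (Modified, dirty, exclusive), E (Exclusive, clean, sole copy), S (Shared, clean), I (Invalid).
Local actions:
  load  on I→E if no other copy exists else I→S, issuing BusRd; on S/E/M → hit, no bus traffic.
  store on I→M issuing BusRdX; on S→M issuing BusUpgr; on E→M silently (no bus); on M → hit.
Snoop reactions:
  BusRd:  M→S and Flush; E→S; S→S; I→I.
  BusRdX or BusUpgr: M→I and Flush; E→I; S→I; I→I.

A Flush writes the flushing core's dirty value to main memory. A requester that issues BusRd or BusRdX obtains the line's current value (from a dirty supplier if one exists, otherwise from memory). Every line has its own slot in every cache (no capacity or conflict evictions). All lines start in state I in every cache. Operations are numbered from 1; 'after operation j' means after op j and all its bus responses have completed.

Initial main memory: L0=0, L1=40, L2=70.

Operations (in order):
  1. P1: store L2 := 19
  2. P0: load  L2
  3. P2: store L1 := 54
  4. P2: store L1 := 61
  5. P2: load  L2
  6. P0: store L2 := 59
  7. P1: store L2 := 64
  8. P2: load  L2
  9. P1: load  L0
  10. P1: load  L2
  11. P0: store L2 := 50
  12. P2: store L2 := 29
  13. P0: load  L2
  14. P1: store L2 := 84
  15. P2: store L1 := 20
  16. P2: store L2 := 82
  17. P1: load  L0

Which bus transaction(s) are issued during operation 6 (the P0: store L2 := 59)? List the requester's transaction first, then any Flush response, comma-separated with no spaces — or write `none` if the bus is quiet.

bus = BusUpgr

1. P1: store L2 := 19  bus=[BusRdX]  L2: P0=I P1=M P2=I  mem[L2]=70
2. P0: load  L2  bus=[BusRd,Flush]  L2: P0=S P1=S P2=I  mem[L2]=19
3. P2: store L1 := 54  bus=[BusRdX]  L1: P0=I P1=I P2=M  mem[L1]=40
4. P2: store L1 := 61  bus=[-]  L1: P0=I P1=I P2=M  mem[L1]=40
5. P2: load  L2  bus=[BusRd]  L2: P0=S P1=S P2=S  mem[L2]=19
6. P0: store L2 := 59  bus=[BusUpgr]  L2: P0=M P1=I P2=I  mem[L2]=19
7. P1: store L2 := 64  bus=[BusRdX,Flush]  L2: P0=I P1=M P2=I  mem[L2]=59
8. P2: load  L2  bus=[BusRd,Flush]  L2: P0=I P1=S P2=S  mem[L2]=64
9. P1: load  L0  bus=[BusRd]  L0: P0=I P1=E P2=I  mem[L0]=0
10. P1: load  L2  bus=[-]  L2: P0=I P1=S P2=S  mem[L2]=64
11. P0: store L2 := 50  bus=[BusRdX]  L2: P0=M P1=I P2=I  mem[L2]=64
12. P2: store L2 := 29  bus=[BusRdX,Flush]  L2: P0=I P1=I P2=M  mem[L2]=50
13. P0: load  L2  bus=[BusRd,Flush]  L2: P0=S P1=I P2=S  mem[L2]=29
14. P1: store L2 := 84  bus=[BusRdX]  L2: P0=I P1=M P2=I  mem[L2]=29
15. P2: store L1 := 20  bus=[-]  L1: P0=I P1=I P2=M  mem[L1]=40
16. P2: store L2 := 82  bus=[BusRdX,Flush]  L2: P0=I P1=I P2=M  mem[L2]=84
17. P1: load  L0  bus=[-]  L0: P0=I P1=E P2=I  mem[L0]=0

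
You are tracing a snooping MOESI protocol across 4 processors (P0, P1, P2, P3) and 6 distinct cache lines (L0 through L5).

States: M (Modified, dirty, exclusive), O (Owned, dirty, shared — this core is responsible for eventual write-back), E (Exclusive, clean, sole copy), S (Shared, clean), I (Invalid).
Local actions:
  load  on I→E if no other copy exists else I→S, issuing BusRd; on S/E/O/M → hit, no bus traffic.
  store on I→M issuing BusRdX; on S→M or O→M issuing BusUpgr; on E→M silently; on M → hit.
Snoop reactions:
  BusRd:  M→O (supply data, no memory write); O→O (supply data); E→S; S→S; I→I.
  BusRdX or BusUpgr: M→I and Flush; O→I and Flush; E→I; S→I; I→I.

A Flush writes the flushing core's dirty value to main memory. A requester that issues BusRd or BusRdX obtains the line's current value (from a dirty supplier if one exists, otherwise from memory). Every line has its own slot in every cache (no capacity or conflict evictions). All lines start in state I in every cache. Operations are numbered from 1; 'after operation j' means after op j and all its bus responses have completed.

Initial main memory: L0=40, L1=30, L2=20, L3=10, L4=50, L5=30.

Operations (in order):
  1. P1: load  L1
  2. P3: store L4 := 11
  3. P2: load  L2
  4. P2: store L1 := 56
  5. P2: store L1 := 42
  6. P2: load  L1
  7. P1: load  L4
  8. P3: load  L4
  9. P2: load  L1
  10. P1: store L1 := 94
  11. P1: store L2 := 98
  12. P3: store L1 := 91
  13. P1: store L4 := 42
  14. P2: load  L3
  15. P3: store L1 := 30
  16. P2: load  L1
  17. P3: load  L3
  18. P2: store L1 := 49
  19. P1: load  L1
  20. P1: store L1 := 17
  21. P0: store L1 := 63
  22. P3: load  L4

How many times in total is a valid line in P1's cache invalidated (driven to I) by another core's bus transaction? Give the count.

invalidations = 3

1. P1: load  L1  bus=[BusRd]  L1: P0=I P1=E P2=I P3=I  mem[L1]=30
2. P3: store L4 := 11  bus=[BusRdX]  L4: P0=I P1=I P2=I P3=M  mem[L4]=50
3. P2: load  L2  bus=[BusRd]  L2: P0=I P1=I P2=E P3=I  mem[L2]=20
4. P2: store L1 := 56  bus=[BusRdX]  L1: P0=I P1=I P2=M P3=I  mem[L1]=30
5. P2: store L1 := 42  bus=[-]  L1: P0=I P1=I P2=M P3=I  mem[L1]=30
6. P2: load  L1  bus=[-]  L1: P0=I P1=I P2=M P3=I  mem[L1]=30
7. P1: load  L4  bus=[BusRd]  L4: P0=I P1=S P2=I P3=O  mem[L4]=50
8. P3: load  L4  bus=[-]  L4: P0=I P1=S P2=I P3=O  mem[L4]=50
9. P2: load  L1  bus=[-]  L1: P0=I P1=I P2=M P3=I  mem[L1]=30
10. P1: store L1 := 94  bus=[BusRdX,Flush]  L1: P0=I P1=M P2=I P3=I  mem[L1]=42
11. P1: store L2 := 98  bus=[BusRdX]  L2: P0=I P1=M P2=I P3=I  mem[L2]=20
12. P3: store L1 := 91  bus=[BusRdX,Flush]  L1: P0=I P1=I P2=I P3=M  mem[L1]=94
13. P1: store L4 := 42  bus=[BusUpgr,Flush]  L4: P0=I P1=M P2=I P3=I  mem[L4]=11
14. P2: load  L3  bus=[BusRd]  L3: P0=I P1=I P2=E P3=I  mem[L3]=10
15. P3: store L1 := 30  bus=[-]  L1: P0=I P1=I P2=I P3=M  mem[L1]=94
16. P2: load  L1  bus=[BusRd]  L1: P0=I P1=I P2=S P3=O  mem[L1]=94
17. P3: load  L3  bus=[BusRd]  L3: P0=I P1=I P2=S P3=S  mem[L3]=10
18. P2: store L1 := 49  bus=[BusUpgr,Flush]  L1: P0=I P1=I P2=M P3=I  mem[L1]=30
19. P1: load  L1  bus=[BusRd]  L1: P0=I P1=S P2=O P3=I  mem[L1]=30
20. P1: store L1 := 17  bus=[BusUpgr,Flush]  L1: P0=I P1=M P2=I P3=I  mem[L1]=49
21. P0: store L1 := 63  bus=[BusRdX,Flush]  L1: P0=M P1=I P2=I P3=I  mem[L1]=17
22. P3: load  L4  bus=[BusRd]  L4: P0=I P1=O P2=I P3=S  mem[L4]=11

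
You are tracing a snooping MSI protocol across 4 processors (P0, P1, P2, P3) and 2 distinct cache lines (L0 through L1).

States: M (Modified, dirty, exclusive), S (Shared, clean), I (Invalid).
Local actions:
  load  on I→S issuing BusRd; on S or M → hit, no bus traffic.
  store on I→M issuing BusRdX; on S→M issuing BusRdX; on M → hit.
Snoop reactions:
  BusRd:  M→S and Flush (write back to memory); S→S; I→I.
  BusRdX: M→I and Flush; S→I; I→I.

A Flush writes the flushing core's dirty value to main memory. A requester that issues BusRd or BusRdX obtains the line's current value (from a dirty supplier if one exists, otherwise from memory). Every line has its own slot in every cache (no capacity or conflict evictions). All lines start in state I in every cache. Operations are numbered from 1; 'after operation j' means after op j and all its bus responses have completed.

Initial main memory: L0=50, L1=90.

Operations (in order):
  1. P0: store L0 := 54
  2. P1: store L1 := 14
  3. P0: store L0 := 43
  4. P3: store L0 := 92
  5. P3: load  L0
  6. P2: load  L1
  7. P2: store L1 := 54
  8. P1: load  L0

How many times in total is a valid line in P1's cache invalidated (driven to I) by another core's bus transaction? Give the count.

1. P0: store L0 := 54  bus=[BusRdX]  L0: P0=M P1=I P2=I P3=I  mem[L0]=50
2. P1: store L1 := 14  bus=[BusRdX]  L1: P0=I P1=M P2=I P3=I  mem[L1]=90
3. P0: store L0 := 43  bus=[-]  L0: P0=M P1=I P2=I P3=I  mem[L0]=50
4. P3: store L0 := 92  bus=[BusRdX,Flush]  L0: P0=I P1=I P2=I P3=M  mem[L0]=43
5. P3: load  L0  bus=[-]  L0: P0=I P1=I P2=I P3=M  mem[L0]=43
6. P2: load  L1  bus=[BusRd,Flush]  L1: P0=I P1=S P2=S P3=I  mem[L1]=14
7. P2: store L1 := 54  bus=[BusRdX]  L1: P0=I P1=I P2=M P3=I  mem[L1]=14
8. P1: load  L0  bus=[BusRd,Flush]  L0: P0=I P1=S P2=I P3=S  mem[L0]=92

invalidations = 1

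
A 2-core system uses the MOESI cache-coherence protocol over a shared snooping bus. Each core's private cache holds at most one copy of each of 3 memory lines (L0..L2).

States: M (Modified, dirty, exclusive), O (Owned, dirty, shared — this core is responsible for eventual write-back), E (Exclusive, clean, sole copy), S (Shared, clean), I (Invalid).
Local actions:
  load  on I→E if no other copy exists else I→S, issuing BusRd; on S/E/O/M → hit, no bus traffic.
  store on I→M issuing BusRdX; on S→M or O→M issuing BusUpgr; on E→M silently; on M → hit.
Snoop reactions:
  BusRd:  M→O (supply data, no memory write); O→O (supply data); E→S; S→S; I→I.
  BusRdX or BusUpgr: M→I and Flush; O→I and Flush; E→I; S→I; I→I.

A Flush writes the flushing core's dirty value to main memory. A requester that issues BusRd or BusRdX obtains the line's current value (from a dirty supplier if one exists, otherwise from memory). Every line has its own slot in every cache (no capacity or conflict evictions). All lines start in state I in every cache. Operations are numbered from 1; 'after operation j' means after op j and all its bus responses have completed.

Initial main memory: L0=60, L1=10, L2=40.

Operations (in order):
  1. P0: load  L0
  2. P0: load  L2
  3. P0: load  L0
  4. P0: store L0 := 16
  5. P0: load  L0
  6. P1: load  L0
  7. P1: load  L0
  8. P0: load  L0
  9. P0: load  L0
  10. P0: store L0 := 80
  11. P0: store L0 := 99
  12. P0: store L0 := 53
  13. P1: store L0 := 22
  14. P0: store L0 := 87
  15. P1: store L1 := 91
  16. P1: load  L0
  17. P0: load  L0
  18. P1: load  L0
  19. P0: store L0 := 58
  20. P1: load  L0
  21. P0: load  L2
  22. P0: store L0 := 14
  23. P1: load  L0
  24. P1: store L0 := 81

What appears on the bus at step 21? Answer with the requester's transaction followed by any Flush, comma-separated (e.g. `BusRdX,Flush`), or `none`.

[1] P0: load  L0 | P0:E(60), P1:I | bus: BusRd
[2] P0: load  L2 | P0:E(40), P1:I | bus: BusRd
[3] P0: load  L0 | P0:E(60), P1:I | bus: none
[4] P0: store L0 := 16 | P0:M(16), P1:I | bus: none
[5] P0: load  L0 | P0:M(16), P1:I | bus: none
[6] P1: load  L0 | P0:O(16), P1:S(16) | bus: BusRd
[7] P1: load  L0 | P0:O(16), P1:S(16) | bus: none
[8] P0: load  L0 | P0:O(16), P1:S(16) | bus: none
[9] P0: load  L0 | P0:O(16), P1:S(16) | bus: none
[10] P0: store L0 := 80 | P0:M(80), P1:I | bus: BusUpgr
[11] P0: store L0 := 99 | P0:M(99), P1:I | bus: none
[12] P0: store L0 := 53 | P0:M(53), P1:I | bus: none
[13] P1: store L0 := 22 | P0:I, P1:M(22) | bus: BusRdX,Flush
[14] P0: store L0 := 87 | P0:M(87), P1:I | bus: BusRdX,Flush
[15] P1: store L1 := 91 | P0:I, P1:M(91) | bus: BusRdX
[16] P1: load  L0 | P0:O(87), P1:S(87) | bus: BusRd
[17] P0: load  L0 | P0:O(87), P1:S(87) | bus: none
[18] P1: load  L0 | P0:O(87), P1:S(87) | bus: none
[19] P0: store L0 := 58 | P0:M(58), P1:I | bus: BusUpgr
[20] P1: load  L0 | P0:O(58), P1:S(58) | bus: BusRd
[21] P0: load  L2 | P0:E(40), P1:I | bus: none
[22] P0: store L0 := 14 | P0:M(14), P1:I | bus: BusUpgr
[23] P1: load  L0 | P0:O(14), P1:S(14) | bus: BusRd
[24] P1: store L0 := 81 | P0:I, P1:M(81) | bus: BusUpgr,Flush

bus = none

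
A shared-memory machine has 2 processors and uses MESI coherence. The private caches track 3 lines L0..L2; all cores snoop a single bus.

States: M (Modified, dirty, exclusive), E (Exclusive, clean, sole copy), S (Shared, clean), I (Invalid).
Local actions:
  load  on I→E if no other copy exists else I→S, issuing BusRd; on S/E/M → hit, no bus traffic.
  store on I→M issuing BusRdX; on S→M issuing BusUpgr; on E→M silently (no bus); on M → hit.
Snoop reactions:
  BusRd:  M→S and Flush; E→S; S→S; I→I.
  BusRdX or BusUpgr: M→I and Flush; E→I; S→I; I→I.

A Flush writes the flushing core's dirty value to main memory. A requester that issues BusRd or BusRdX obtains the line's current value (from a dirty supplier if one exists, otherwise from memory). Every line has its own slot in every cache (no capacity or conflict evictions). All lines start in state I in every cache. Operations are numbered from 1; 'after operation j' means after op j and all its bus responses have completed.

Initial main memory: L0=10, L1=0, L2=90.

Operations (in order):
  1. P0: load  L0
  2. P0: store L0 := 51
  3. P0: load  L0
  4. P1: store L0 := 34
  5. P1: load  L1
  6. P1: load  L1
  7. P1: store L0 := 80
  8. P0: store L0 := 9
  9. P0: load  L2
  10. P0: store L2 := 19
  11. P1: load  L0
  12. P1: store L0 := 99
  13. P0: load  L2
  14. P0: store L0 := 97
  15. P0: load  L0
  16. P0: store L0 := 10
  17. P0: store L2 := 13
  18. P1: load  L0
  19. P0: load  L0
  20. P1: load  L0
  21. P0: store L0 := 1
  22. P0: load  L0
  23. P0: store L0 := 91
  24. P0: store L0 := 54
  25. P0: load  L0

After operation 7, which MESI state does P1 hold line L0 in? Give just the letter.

state = M

1. P0: load  L0  bus=[BusRd]  L0: P0=E P1=I  mem[L0]=10
2. P0: store L0 := 51  bus=[-]  L0: P0=M P1=I  mem[L0]=10
3. P0: load  L0  bus=[-]  L0: P0=M P1=I  mem[L0]=10
4. P1: store L0 := 34  bus=[BusRdX,Flush]  L0: P0=I P1=M  mem[L0]=51
5. P1: load  L1  bus=[BusRd]  L1: P0=I P1=E  mem[L1]=0
6. P1: load  L1  bus=[-]  L1: P0=I P1=E  mem[L1]=0
7. P1: store L0 := 80  bus=[-]  L0: P0=I P1=M  mem[L0]=51
8. P0: store L0 := 9  bus=[BusRdX,Flush]  L0: P0=M P1=I  mem[L0]=80
9. P0: load  L2  bus=[BusRd]  L2: P0=E P1=I  mem[L2]=90
10. P0: store L2 := 19  bus=[-]  L2: P0=M P1=I  mem[L2]=90
11. P1: load  L0  bus=[BusRd,Flush]  L0: P0=S P1=S  mem[L0]=9
12. P1: store L0 := 99  bus=[BusUpgr]  L0: P0=I P1=M  mem[L0]=9
13. P0: load  L2  bus=[-]  L2: P0=M P1=I  mem[L2]=90
14. P0: store L0 := 97  bus=[BusRdX,Flush]  L0: P0=M P1=I  mem[L0]=99
15. P0: load  L0  bus=[-]  L0: P0=M P1=I  mem[L0]=99
16. P0: store L0 := 10  bus=[-]  L0: P0=M P1=I  mem[L0]=99
17. P0: store L2 := 13  bus=[-]  L2: P0=M P1=I  mem[L2]=90
18. P1: load  L0  bus=[BusRd,Flush]  L0: P0=S P1=S  mem[L0]=10
19. P0: load  L0  bus=[-]  L0: P0=S P1=S  mem[L0]=10
20. P1: load  L0  bus=[-]  L0: P0=S P1=S  mem[L0]=10
21. P0: store L0 := 1  bus=[BusUpgr]  L0: P0=M P1=I  mem[L0]=10
22. P0: load  L0  bus=[-]  L0: P0=M P1=I  mem[L0]=10
23. P0: store L0 := 91  bus=[-]  L0: P0=M P1=I  mem[L0]=10
24. P0: store L0 := 54  bus=[-]  L0: P0=M P1=I  mem[L0]=10
25. P0: load  L0  bus=[-]  L0: P0=M P1=I  mem[L0]=10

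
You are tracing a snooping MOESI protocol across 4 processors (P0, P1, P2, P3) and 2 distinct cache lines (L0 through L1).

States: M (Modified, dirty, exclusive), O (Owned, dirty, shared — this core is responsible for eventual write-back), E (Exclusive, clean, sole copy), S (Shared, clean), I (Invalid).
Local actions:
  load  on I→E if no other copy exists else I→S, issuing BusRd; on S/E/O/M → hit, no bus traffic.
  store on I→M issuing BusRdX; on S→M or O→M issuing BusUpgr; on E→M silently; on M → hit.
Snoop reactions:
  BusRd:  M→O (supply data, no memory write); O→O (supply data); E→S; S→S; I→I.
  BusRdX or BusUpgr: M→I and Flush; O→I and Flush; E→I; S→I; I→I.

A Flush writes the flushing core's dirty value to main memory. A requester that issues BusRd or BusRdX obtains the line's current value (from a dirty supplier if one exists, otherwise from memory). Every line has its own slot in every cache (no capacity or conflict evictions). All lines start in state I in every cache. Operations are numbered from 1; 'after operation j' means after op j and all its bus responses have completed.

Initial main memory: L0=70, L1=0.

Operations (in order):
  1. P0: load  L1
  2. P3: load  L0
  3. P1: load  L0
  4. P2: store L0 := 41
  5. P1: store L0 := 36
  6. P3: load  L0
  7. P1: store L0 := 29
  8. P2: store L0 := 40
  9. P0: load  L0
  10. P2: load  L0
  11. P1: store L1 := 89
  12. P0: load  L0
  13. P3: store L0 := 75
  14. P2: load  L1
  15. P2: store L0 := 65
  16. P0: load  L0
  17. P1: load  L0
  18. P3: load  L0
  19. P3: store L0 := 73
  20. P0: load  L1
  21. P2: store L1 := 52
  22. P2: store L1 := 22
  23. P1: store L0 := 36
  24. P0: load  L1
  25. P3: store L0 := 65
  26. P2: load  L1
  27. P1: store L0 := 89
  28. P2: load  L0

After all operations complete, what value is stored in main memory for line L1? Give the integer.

step 1: P0: load  L1  ⟶  EIII  (L1)  txn=BusRd  M[L1]=0
step 2: P3: load  L0  ⟶  IIIE  (L0)  txn=BusRd  M[L0]=70
step 3: P1: load  L0  ⟶  ISIS  (L0)  txn=BusRd  M[L0]=70
step 4: P2: store L0 := 41  ⟶  IIMI  (L0)  txn=BusRdX  M[L0]=70
step 5: P1: store L0 := 36  ⟶  IMII  (L0)  txn=BusRdX+Flush  M[L0]=41
step 6: P3: load  L0  ⟶  IOIS  (L0)  txn=BusRd  M[L0]=41
step 7: P1: store L0 := 29  ⟶  IMII  (L0)  txn=BusUpgr  M[L0]=41
step 8: P2: store L0 := 40  ⟶  IIMI  (L0)  txn=BusRdX+Flush  M[L0]=29
step 9: P0: load  L0  ⟶  SIOI  (L0)  txn=BusRd  M[L0]=29
step 10: P2: load  L0  ⟶  SIOI  (L0)  txn=∅  M[L0]=29
step 11: P1: store L1 := 89  ⟶  IMII  (L1)  txn=BusRdX  M[L1]=0
step 12: P0: load  L0  ⟶  SIOI  (L0)  txn=∅  M[L0]=29
step 13: P3: store L0 := 75  ⟶  IIIM  (L0)  txn=BusRdX+Flush  M[L0]=40
step 14: P2: load  L1  ⟶  IOSI  (L1)  txn=BusRd  M[L1]=0
step 15: P2: store L0 := 65  ⟶  IIMI  (L0)  txn=BusRdX+Flush  M[L0]=75
step 16: P0: load  L0  ⟶  SIOI  (L0)  txn=BusRd  M[L0]=75
step 17: P1: load  L0  ⟶  SSOI  (L0)  txn=BusRd  M[L0]=75
step 18: P3: load  L0  ⟶  SSOS  (L0)  txn=BusRd  M[L0]=75
step 19: P3: store L0 := 73  ⟶  IIIM  (L0)  txn=BusUpgr+Flush  M[L0]=65
step 20: P0: load  L1  ⟶  SOSI  (L1)  txn=BusRd  M[L1]=0
step 21: P2: store L1 := 52  ⟶  IIMI  (L1)  txn=BusUpgr+Flush  M[L1]=89
step 22: P2: store L1 := 22  ⟶  IIMI  (L1)  txn=∅  M[L1]=89
step 23: P1: store L0 := 36  ⟶  IMII  (L0)  txn=BusRdX+Flush  M[L0]=73
step 24: P0: load  L1  ⟶  SIOI  (L1)  txn=BusRd  M[L1]=89
step 25: P3: store L0 := 65  ⟶  IIIM  (L0)  txn=BusRdX+Flush  M[L0]=36
step 26: P2: load  L1  ⟶  SIOI  (L1)  txn=∅  M[L1]=89
step 27: P1: store L0 := 89  ⟶  IMII  (L0)  txn=BusRdX+Flush  M[L0]=65
step 28: P2: load  L0  ⟶  IOSI  (L0)  txn=BusRd  M[L0]=65

memory[L1] = 89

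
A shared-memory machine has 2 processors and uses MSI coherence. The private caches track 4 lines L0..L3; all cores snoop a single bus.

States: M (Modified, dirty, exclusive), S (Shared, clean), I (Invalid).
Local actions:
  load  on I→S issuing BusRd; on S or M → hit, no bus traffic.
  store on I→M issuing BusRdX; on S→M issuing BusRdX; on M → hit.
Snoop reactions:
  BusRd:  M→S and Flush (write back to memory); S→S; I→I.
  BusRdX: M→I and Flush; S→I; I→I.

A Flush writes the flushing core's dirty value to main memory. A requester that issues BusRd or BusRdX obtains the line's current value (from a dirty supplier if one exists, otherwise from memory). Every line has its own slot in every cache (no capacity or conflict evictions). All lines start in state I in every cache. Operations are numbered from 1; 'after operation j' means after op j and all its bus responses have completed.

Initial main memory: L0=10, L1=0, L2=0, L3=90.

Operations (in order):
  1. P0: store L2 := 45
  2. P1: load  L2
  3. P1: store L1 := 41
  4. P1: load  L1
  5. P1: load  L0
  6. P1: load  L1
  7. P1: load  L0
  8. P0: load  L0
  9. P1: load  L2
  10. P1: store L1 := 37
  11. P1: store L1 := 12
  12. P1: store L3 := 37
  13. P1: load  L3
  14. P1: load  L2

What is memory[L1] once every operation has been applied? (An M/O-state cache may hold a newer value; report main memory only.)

[1] P0: store L2 := 45 | P0:M(45), P1:I | bus: BusRdX
[2] P1: load  L2 | P0:S(45), P1:S(45) | bus: BusRd,Flush
[3] P1: store L1 := 41 | P0:I, P1:M(41) | bus: BusRdX
[4] P1: load  L1 | P0:I, P1:M(41) | bus: none
[5] P1: load  L0 | P0:I, P1:S(10) | bus: BusRd
[6] P1: load  L1 | P0:I, P1:M(41) | bus: none
[7] P1: load  L0 | P0:I, P1:S(10) | bus: none
[8] P0: load  L0 | P0:S(10), P1:S(10) | bus: BusRd
[9] P1: load  L2 | P0:S(45), P1:S(45) | bus: none
[10] P1: store L1 := 37 | P0:I, P1:M(37) | bus: none
[11] P1: store L1 := 12 | P0:I, P1:M(12) | bus: none
[12] P1: store L3 := 37 | P0:I, P1:M(37) | bus: BusRdX
[13] P1: load  L3 | P0:I, P1:M(37) | bus: none
[14] P1: load  L2 | P0:S(45), P1:S(45) | bus: none

memory[L1] = 0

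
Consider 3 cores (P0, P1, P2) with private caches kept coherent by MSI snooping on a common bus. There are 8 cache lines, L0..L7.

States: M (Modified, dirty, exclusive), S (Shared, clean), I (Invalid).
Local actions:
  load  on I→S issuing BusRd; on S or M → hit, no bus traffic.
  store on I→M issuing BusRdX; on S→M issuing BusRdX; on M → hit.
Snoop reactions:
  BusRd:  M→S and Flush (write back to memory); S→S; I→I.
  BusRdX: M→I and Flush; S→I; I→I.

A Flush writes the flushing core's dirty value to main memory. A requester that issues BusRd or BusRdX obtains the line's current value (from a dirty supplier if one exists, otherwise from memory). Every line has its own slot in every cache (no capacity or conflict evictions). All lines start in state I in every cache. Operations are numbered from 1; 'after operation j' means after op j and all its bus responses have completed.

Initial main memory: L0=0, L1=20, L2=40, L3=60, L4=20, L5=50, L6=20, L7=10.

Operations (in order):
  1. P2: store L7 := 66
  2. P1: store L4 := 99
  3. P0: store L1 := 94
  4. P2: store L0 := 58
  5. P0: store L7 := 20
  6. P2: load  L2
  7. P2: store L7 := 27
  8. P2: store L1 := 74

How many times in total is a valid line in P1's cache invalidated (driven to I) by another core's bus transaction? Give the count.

  op1 P2: store L7 := 66 → I/I/M on L7; bus BusRdX; mem=10
  op2 P1: store L4 := 99 → I/M/I on L4; bus BusRdX; mem=20
  op3 P0: store L1 := 94 → M/I/I on L1; bus BusRdX; mem=20
  op4 P2: store L0 := 58 → I/I/M on L0; bus BusRdX; mem=0
  op5 P0: store L7 := 20 → M/I/I on L7; bus BusRdX Flush; mem=66
  op6 P2: load  L2 → I/I/S on L2; bus BusRd; mem=40
  op7 P2: store L7 := 27 → I/I/M on L7; bus BusRdX Flush; mem=20
  op8 P2: store L1 := 74 → I/I/M on L1; bus BusRdX Flush; mem=94

invalidations = 0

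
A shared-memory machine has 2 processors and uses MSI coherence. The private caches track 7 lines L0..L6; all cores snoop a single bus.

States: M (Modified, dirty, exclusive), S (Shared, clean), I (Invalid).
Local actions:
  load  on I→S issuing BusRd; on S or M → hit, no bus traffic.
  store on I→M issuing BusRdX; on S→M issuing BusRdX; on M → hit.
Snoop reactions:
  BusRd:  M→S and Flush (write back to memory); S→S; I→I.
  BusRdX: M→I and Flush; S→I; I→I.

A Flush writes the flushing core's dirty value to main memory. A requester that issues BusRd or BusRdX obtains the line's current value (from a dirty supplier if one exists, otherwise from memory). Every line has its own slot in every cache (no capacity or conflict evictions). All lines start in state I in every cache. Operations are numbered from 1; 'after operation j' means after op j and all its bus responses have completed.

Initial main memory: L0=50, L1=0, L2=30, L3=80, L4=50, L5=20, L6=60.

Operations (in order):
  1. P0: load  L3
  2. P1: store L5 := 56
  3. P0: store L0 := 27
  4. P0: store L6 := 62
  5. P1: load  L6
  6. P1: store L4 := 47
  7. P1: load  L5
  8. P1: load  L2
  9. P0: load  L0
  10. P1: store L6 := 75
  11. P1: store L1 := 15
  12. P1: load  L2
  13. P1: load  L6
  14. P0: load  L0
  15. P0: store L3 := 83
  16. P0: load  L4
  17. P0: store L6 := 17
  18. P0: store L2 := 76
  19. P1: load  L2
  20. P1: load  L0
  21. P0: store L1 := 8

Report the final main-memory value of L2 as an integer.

memory[L2] = 76

1. P0: load  L3  bus=[BusRd]  L3: P0=S P1=I  mem[L3]=80
2. P1: store L5 := 56  bus=[BusRdX]  L5: P0=I P1=M  mem[L5]=20
3. P0: store L0 := 27  bus=[BusRdX]  L0: P0=M P1=I  mem[L0]=50
4. P0: store L6 := 62  bus=[BusRdX]  L6: P0=M P1=I  mem[L6]=60
5. P1: load  L6  bus=[BusRd,Flush]  L6: P0=S P1=S  mem[L6]=62
6. P1: store L4 := 47  bus=[BusRdX]  L4: P0=I P1=M  mem[L4]=50
7. P1: load  L5  bus=[-]  L5: P0=I P1=M  mem[L5]=20
8. P1: load  L2  bus=[BusRd]  L2: P0=I P1=S  mem[L2]=30
9. P0: load  L0  bus=[-]  L0: P0=M P1=I  mem[L0]=50
10. P1: store L6 := 75  bus=[BusRdX]  L6: P0=I P1=M  mem[L6]=62
11. P1: store L1 := 15  bus=[BusRdX]  L1: P0=I P1=M  mem[L1]=0
12. P1: load  L2  bus=[-]  L2: P0=I P1=S  mem[L2]=30
13. P1: load  L6  bus=[-]  L6: P0=I P1=M  mem[L6]=62
14. P0: load  L0  bus=[-]  L0: P0=M P1=I  mem[L0]=50
15. P0: store L3 := 83  bus=[BusRdX]  L3: P0=M P1=I  mem[L3]=80
16. P0: load  L4  bus=[BusRd,Flush]  L4: P0=S P1=S  mem[L4]=47
17. P0: store L6 := 17  bus=[BusRdX,Flush]  L6: P0=M P1=I  mem[L6]=75
18. P0: store L2 := 76  bus=[BusRdX]  L2: P0=M P1=I  mem[L2]=30
19. P1: load  L2  bus=[BusRd,Flush]  L2: P0=S P1=S  mem[L2]=76
20. P1: load  L0  bus=[BusRd,Flush]  L0: P0=S P1=S  mem[L0]=27
21. P0: store L1 := 8  bus=[BusRdX,Flush]  L1: P0=M P1=I  mem[L1]=15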